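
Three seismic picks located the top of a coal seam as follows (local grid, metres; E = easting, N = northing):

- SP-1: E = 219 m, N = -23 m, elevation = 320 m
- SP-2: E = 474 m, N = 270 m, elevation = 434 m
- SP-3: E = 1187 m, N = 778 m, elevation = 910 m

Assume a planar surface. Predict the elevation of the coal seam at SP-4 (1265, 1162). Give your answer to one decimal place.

796.1 m

Two edge vectors: SP-1→SP-2 = (255, 293, 114), SP-1→SP-3 = (968, 801, 590).
Normal n = (SP-1→SP-2) × (SP-1→SP-3) = (81556, -40098, -79369).
So ∂z/∂E = −n_x/n_z = 1.027555 and ∂z/∂N = −n_y/n_z = −0.505210.
Intercept c from SP-1: 320 − 225.03 − 11.62 = 83.35.
At (1265, 1162): z = 1299.9 − 587.1 + 83.35 = 796.1 m.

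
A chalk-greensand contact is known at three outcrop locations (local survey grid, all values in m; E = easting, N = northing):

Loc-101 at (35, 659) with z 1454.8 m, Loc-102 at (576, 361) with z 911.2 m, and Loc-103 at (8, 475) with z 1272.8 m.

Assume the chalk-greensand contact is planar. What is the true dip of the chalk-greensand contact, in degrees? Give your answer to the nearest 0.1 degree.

Let the plane be z = a·E + b·N + c.
Loc-102−Loc-101: 541a − 298b = −543.6;  Loc-103−Loc-101: −27a − 184b = −182.
Solving gives a = −0.42556, b = 1.05158.
Gradient magnitude |∇z| = √(a² + b²) = √(0.18110 + 1.10581) = 1.13442.
True dip = arctan(1.13442) = 48.6°, dipping toward SSE (azimuth ≈ 158°).

48.6°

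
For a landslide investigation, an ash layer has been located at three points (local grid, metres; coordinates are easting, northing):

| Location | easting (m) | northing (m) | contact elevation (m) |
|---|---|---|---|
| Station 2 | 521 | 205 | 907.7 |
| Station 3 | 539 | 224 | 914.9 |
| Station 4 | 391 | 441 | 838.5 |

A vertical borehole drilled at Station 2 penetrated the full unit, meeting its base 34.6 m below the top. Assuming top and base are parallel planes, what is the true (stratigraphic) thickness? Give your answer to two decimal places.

31.54 m

Two edge vectors: Station 2→Station 3 = (18, 19, 7.2), Station 2→Station 4 = (-130, 236, -69.2).
Normal n = (Station 2→Station 3) × (Station 2→Station 4) = (-3014, 309.6, 6718).
So ∂z/∂easting = −n_x/n_z = 0.44865 and ∂z/∂northing = −n_y/n_z = −0.04609.
|∇z| = √(a²+b²) = 0.45101, so dip δ = arctan(0.45101) = 24.28°.
True thickness = vertical thickness × cos δ = 34.6 × cos 24.28° = 31.54 m.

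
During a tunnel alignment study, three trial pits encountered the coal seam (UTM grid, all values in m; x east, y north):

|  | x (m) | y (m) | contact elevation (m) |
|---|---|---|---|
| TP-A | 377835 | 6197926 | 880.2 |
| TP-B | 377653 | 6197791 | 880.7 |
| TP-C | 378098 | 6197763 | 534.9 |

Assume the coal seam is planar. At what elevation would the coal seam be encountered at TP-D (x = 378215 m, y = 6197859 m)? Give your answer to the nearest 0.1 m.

543.4 m

Two edge vectors: TP-A→TP-B = (-182, -135, 0.5), TP-A→TP-C = (263, -163, -345.3).
Normal n = (TP-A→TP-B) × (TP-A→TP-C) = (46697, -62713.1, 65171).
So ∂z/∂x = −n_x/n_z = −0.716530359 and ∂z/∂y = −n_y/n_z = 0.962285372.
Intercept c from TP-A: 880.2 + 270730.25 − 5964173.53 = −5692563.08.
At (378215, 6197859): z = −271002.5 + 5964109.1 − 5692563.08 = 543.4 m.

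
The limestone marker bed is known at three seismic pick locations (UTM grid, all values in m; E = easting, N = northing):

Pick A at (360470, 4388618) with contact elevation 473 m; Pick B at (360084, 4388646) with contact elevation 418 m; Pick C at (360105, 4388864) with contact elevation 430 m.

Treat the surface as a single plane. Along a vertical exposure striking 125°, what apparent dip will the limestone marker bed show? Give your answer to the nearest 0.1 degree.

5.5°

Two edge vectors: Pick A→Pick B = (-386, 28, -55), Pick A→Pick C = (-365, 246, -43).
Normal n = (Pick A→Pick B) × (Pick A→Pick C) = (12326, 3477, -84736).
So ∂z/∂E = −n_x/n_z = 0.14546 and ∂z/∂N = −n_y/n_z = 0.04103.
Unit vector along 125° is (sin 125°, cos 125°) = (0.8192, -0.5736).
Slope in that direction = a·(0.8192) + b·(-0.5736) = 0.09562.
Apparent dip = arctan|0.09562| = 5.5° (true dip is 8.6°, so apparent ≤ true as expected).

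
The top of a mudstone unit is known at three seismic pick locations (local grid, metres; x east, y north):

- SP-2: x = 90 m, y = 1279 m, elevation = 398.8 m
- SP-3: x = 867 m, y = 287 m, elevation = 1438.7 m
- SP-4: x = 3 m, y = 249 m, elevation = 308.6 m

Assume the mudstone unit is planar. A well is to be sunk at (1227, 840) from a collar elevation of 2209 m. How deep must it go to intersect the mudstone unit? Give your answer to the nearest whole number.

Two edge vectors: SP-2→SP-3 = (777, -992, 1039.9), SP-2→SP-4 = (-87, -1030, -90.2).
Normal n = (SP-2→SP-3) × (SP-2→SP-4) = (1160575.4, -20385.9, -886614).
So ∂z/∂x = −n_x/n_z = 1.30900 and ∂z/∂y = −n_y/n_z = −0.02299.
Intercept c from SP-2: 398.8 − 117.81 + 29.41 = 310.40.
At (1227, 840): z_contact = 1606.1 − 19.3 + 310.40 = 1897.2 m.
Depth below ground = 2209 − 1897.2 = 312 m.

312 m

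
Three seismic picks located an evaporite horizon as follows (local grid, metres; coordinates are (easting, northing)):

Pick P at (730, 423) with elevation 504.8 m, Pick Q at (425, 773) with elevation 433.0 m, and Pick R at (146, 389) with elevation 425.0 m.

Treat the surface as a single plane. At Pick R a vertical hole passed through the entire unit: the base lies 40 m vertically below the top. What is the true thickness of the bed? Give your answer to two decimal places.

39.48 m

Let the plane be z = a·E + b·N + c.
Pick Q−Pick P: −305a + 350b = −71.8;  Pick R−Pick P: −584a − 34b = −79.8.
Solving gives a = 0.14141, b = −0.08191.
|∇z| = √(a²+b²) = 0.16342, so dip δ = arctan(0.16342) = 9.28°.
True thickness = vertical thickness × cos δ = 40 × cos 9.28° = 39.48 m.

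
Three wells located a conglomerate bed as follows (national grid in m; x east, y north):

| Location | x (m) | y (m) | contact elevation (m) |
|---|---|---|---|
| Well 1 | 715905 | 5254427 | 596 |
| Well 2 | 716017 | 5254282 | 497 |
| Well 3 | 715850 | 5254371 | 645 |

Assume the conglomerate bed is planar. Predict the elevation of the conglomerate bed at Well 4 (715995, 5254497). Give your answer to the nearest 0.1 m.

Two edge vectors: Well 1→Well 2 = (112, -145, -99), Well 1→Well 3 = (-55, -56, 49).
Normal n = (Well 1→Well 2) × (Well 1→Well 3) = (-12649, -43, -14247).
So ∂z/∂x = −n_x/n_z = −0.887836036 and ∂z/∂y = −n_y/n_z = −0.003018179.
Intercept c from Well 1: 596 + 635606.26 + 15858.80 = 652061.06.
At (715995, 5254497): z = −635686.2 − 15859.0 + 652061.06 = 515.9 m.

515.9 m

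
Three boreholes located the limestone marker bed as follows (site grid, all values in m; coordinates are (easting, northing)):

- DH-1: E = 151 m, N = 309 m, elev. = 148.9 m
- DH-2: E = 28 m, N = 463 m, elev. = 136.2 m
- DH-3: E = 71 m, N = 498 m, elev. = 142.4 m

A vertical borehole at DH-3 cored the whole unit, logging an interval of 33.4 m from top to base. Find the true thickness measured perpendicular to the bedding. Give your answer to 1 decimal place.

33.1 m

Two edge vectors: DH-1→DH-2 = (-123, 154, -12.7), DH-1→DH-3 = (-80, 189, -6.5).
Normal n = (DH-1→DH-2) × (DH-1→DH-3) = (1399.3, 216.5, -10927).
So ∂z/∂E = −n_x/n_z = 0.12806 and ∂z/∂N = −n_y/n_z = 0.01981.
|∇z| = √(a²+b²) = 0.12958, so dip δ = arctan(0.12958) = 7.38°.
True thickness = vertical thickness × cos δ = 33.4 × cos 7.38° = 33.1 m.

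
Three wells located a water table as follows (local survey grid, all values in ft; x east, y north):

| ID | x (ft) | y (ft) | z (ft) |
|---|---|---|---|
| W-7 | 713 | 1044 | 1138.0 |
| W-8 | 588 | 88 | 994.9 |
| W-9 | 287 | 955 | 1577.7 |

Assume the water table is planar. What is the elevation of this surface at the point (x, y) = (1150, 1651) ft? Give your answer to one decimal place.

837.9 ft

Two edge vectors: W-7→W-8 = (-125, -956, -143.1), W-7→W-9 = (-426, -89, 439.7).
Normal n = (W-7→W-8) × (W-7→W-9) = (-433089.1, 115923.1, -396131).
So ∂z/∂x = −n_x/n_z = −1.093298 and ∂z/∂y = −n_y/n_z = 0.292638.
Intercept c from W-7: 1138 + 779.52 − 305.51 = 1612.01.
At (1150, 1651): z = −1257.3 + 483.1 + 1612.01 = 837.9 ft.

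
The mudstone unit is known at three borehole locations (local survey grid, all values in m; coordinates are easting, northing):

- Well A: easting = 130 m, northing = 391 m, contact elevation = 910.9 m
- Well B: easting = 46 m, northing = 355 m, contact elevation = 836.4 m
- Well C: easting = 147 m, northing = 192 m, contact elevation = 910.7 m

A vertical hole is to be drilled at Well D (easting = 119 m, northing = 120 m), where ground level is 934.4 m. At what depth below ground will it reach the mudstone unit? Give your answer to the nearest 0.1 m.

Two edge vectors: Well A→Well B = (-84, -36, -74.5), Well A→Well C = (17, -199, -0.2).
Normal n = (Well A→Well B) × (Well A→Well C) = (-14818.3, -1283.3, 17328).
So ∂z/∂easting = −n_x/n_z = 0.85517 and ∂z/∂northing = −n_y/n_z = 0.07406.
Intercept c from Well A: 910.9 − 111.17 − 28.96 = 770.77.
At (119, 120): z_contact = 101.76 + 8.89 + 770.77 = 881.42 m.
Depth below ground = 934.4 − 881.42 = 53.0 m.

53.0 m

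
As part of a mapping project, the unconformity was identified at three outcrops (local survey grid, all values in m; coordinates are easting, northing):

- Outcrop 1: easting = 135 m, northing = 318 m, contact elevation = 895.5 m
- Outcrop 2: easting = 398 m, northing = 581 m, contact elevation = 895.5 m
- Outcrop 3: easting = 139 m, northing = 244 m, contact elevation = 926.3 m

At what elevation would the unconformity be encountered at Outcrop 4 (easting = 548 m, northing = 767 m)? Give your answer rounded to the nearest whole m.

881 m

Two edge vectors: Outcrop 1→Outcrop 2 = (263, 263, 0), Outcrop 1→Outcrop 3 = (4, -74, 30.8).
Normal n = (Outcrop 1→Outcrop 2) × (Outcrop 1→Outcrop 3) = (8100.4, -8100.4, -20514).
So ∂z/∂easting = −n_x/n_z = 0.39487 and ∂z/∂northing = −n_y/n_z = −0.39487.
Intercept c from Outcrop 1: 895.5 − 53.31 + 125.57 = 967.76.
At (548, 767): z = 216.4 − 302.9 + 967.76 = 881.3 m.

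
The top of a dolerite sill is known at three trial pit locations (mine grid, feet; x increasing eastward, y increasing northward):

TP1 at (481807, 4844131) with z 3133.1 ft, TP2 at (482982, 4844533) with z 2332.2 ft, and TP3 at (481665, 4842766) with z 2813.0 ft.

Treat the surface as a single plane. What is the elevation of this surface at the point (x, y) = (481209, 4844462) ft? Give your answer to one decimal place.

Let the plane be z = a·x + b·y + c.
TP2−TP1: 1175a + 402b = −800.9;  TP3−TP1: −142a − 1365b = −320.1.
Solving gives a = −0.789963673, b = 0.316684866.
Then c = 3133.1 − a·481807 − b·4844131 = −1150319.85.
At (481209, 4844462): z = −380137.6 + 1534167.8 − 1150319.85 = 3710.3 ft.

3710.3 ft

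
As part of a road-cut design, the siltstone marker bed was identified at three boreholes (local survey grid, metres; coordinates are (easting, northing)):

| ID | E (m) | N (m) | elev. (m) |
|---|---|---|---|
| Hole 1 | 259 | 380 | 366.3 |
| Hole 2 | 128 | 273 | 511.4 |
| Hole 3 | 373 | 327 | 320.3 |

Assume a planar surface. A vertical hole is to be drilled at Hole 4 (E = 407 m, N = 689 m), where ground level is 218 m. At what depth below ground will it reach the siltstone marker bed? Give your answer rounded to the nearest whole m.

119 m

Two edge vectors: Hole 1→Hole 2 = (-131, -107, 145.1), Hole 1→Hole 3 = (114, -53, -46).
Normal n = (Hole 1→Hole 2) × (Hole 1→Hole 3) = (12612.3, 10515.4, 19141).
So ∂z/∂E = −n_x/n_z = −0.65892 and ∂z/∂N = −n_y/n_z = −0.54937.
Intercept c from Hole 1: 366.3 + 170.66 + 208.76 = 745.72.
At (407, 689): z_contact = −268.2 − 378.5 + 745.72 = 99.0 m.
Depth below ground = 218 − 99.0 = 119 m.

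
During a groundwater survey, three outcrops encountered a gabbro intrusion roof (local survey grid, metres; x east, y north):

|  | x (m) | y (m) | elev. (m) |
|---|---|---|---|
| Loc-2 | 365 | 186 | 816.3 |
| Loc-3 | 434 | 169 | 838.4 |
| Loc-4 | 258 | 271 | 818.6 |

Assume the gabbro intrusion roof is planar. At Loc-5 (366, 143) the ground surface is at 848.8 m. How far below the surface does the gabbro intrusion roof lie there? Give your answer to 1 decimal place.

58.8 m

Let the plane be z = a·x + b·y + c.
Loc-3−Loc-2: 69a − 17b = 22.1;  Loc-4−Loc-2: −107a + 85b = 2.3.
Solving gives a = 0.47395, b = 0.62368.
Then c = 816.3 − a·365 − b·186 = 527.30.
At (366, 143): z_contact = 173.47 + 89.19 + 527.30 = 789.96 m.
Depth below ground = 848.8 − 789.96 = 58.8 m.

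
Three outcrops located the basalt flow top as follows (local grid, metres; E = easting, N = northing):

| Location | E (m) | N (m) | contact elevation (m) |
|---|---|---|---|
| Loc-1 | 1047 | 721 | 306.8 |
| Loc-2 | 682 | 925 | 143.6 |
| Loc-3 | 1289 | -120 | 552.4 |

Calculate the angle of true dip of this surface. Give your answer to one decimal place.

Two edge vectors: Loc-1→Loc-2 = (-365, 204, -163.2), Loc-1→Loc-3 = (242, -841, 245.6).
Normal n = (Loc-1→Loc-2) × (Loc-1→Loc-3) = (-87148.8, 50149.6, 257597).
So ∂z/∂E = −n_x/n_z = 0.33831 and ∂z/∂N = −n_y/n_z = −0.19468.
Gradient magnitude |∇z| = √(a² + b²) = √(0.11446 + 0.03790) = 0.39033.
True dip = arctan(0.39033) = 21.3°, dipping toward WNW (azimuth ≈ 300°).

21.3°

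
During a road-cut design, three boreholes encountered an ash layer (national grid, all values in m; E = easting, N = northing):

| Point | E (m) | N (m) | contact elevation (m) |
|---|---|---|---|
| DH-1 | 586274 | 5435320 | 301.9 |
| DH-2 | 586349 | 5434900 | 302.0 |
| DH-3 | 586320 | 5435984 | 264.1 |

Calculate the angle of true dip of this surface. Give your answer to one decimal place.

Let the plane be z = a·E + b·N + c.
DH-2−DH-1: 75a − 420b = 0.1;  DH-3−DH-1: 46a + 664b = −37.8.
Solving gives a = −0.22873, b = −0.04108.
Gradient magnitude |∇z| = √(a² + b²) = √(0.05232 + 0.00169) = 0.23239.
True dip = arctan(0.23239) = 13.1°, dipping toward E (azimuth ≈ 080°).

13.1°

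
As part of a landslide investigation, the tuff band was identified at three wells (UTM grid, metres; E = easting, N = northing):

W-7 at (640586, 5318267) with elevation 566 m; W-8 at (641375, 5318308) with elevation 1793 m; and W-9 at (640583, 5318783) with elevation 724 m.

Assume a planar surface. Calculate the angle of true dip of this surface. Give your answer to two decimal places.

57.52°

Two edge vectors: W-7→W-8 = (789, 41, 1227), W-7→W-9 = (-3, 516, 158).
Normal n = (W-7→W-8) × (W-7→W-9) = (-626654, -128343, 407247).
So ∂z/∂E = −n_x/n_z = 1.53876 and ∂z/∂N = −n_y/n_z = 0.31515.
Gradient magnitude |∇z| = √(a² + b²) = √(2.36777 + 0.09932) = 1.57070.
True dip = arctan(1.57070) = 57.52°, dipping toward WSW (azimuth ≈ 258°).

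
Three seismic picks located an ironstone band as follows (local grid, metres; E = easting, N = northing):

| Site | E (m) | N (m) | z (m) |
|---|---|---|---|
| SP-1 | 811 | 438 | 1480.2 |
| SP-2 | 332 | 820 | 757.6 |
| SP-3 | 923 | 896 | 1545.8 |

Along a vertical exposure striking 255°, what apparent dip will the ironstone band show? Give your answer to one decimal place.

51.6°

Let the plane be z = a·E + b·N + c.
SP-2−SP-1: −479a + 382b = −722.6;  SP-3−SP-1: 112a + 458b = 65.6.
Solving gives a = 1.35796, b = −0.18885.
Unit vector along 255° is (sin 255°, cos 255°) = (-0.9659, -0.2588).
Slope in that direction = a·(-0.9659) + b·(-0.2588) = −1.26281.
Apparent dip = arctan|1.26281| = 51.6° (true dip is 53.9°, so apparent ≤ true as expected).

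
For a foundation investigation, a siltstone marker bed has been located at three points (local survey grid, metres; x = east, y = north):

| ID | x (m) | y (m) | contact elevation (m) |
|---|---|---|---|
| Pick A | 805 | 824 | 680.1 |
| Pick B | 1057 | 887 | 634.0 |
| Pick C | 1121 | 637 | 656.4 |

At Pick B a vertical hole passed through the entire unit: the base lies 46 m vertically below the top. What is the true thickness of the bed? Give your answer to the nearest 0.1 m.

Let the plane be z = a·x + b·y + c.
Pick B−Pick A: 252a + 63b = −46.1;  Pick C−Pick A: 316a − 187b = −23.7.
Solving gives a = −0.15088, b = −0.12823.
|∇z| = √(a²+b²) = 0.19801, so dip δ = arctan(0.19801) = 11.20°.
True thickness = vertical thickness × cos δ = 46 × cos 11.20° = 45.1 m.

45.1 m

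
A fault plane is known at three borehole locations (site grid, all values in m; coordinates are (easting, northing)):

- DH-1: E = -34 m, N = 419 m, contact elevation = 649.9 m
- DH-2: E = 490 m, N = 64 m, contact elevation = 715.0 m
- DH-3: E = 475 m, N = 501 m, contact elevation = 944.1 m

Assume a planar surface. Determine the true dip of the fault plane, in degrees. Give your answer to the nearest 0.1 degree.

Let the plane be z = a·E + b·N + c.
DH-2−DH-1: 524a − 355b = 65.1;  DH-3−DH-1: 509a + 82b = 294.2.
Solving gives a = 0.49082, b = 0.54110.
Gradient magnitude |∇z| = √(a² + b²) = √(0.24091 + 0.29279) = 0.73055.
True dip = arctan(0.73055) = 36.1°, dipping toward SW (azimuth ≈ 222°).

36.1°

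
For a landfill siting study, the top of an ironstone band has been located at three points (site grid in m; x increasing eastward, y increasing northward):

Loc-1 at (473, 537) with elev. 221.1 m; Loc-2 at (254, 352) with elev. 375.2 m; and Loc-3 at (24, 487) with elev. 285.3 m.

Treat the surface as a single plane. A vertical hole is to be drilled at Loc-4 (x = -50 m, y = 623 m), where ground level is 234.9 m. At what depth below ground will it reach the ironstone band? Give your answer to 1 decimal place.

Two edge vectors: Loc-1→Loc-2 = (-219, -185, 154.1), Loc-1→Loc-3 = (-449, -50, 64.2).
Normal n = (Loc-1→Loc-2) × (Loc-1→Loc-3) = (-4172, -55131.1, -72115).
So ∂z/∂x = −n_x/n_z = −0.05785 and ∂z/∂y = −n_y/n_z = −0.76449.
Intercept c from Loc-1: 221.1 + 27.36 + 410.53 = 658.99.
At (-50, 623): z_contact = 2.89 − 476.28 + 658.99 = 185.61 m.
Depth below ground = 234.9 − 185.61 = 49.3 m.

49.3 m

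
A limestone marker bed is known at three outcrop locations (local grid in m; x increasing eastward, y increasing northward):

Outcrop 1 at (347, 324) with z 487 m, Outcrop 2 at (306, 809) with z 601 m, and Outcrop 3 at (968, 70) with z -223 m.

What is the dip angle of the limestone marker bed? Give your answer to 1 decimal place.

Two edge vectors: Outcrop 1→Outcrop 2 = (-41, 485, 114), Outcrop 1→Outcrop 3 = (621, -254, -710).
Normal n = (Outcrop 1→Outcrop 2) × (Outcrop 1→Outcrop 3) = (-315394, 41684, -290771).
So ∂z/∂x = −n_x/n_z = −1.08468 and ∂z/∂y = −n_y/n_z = 0.14336.
Gradient magnitude |∇z| = √(a² + b²) = √(1.17653 + 0.02055) = 1.09411.
True dip = arctan(1.09411) = 47.6°, dipping toward E (azimuth ≈ 098°).

47.6°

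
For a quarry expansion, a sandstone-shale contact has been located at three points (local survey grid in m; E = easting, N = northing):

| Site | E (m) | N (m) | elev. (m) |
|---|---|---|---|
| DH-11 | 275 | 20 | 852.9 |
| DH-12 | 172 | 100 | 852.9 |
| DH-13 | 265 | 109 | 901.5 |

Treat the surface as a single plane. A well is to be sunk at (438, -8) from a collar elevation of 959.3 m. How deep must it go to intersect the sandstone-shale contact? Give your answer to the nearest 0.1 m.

47.4 m

Two edge vectors: DH-11→DH-12 = (-103, 80, 0), DH-11→DH-13 = (-10, 89, 48.6).
Normal n = (DH-11→DH-12) × (DH-11→DH-13) = (3888, 5005.8, -8367).
So ∂z/∂E = −n_x/n_z = 0.46468 and ∂z/∂N = −n_y/n_z = 0.59828.
Intercept c from DH-11: 852.9 − 127.79 − 11.97 = 713.15.
At (438, -8): z_contact = 203.53 − 4.79 + 713.15 = 911.89 m.
Depth below ground = 959.3 − 911.89 = 47.4 m.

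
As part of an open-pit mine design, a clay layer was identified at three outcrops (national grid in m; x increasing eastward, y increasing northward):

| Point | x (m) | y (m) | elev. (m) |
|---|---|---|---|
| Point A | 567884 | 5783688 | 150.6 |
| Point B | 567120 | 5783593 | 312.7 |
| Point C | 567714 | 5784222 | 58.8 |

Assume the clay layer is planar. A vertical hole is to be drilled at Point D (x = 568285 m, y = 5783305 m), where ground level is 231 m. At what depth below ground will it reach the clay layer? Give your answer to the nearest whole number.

66 m

Let the plane be z = a·x + b·y + c.
Point B−Point A: −764a − 95b = 162.1;  Point C−Point A: −170a + 534b = −91.8.
Solving gives a = −0.18353131, b = −0.23033768.
Then c = 150.6 − a·567884 − b·5783688 = 1436576.39.
At (568285, 5783305): z_contact = −104298.1 − 1332113.1 + 1436576.39 = 165.2 m.
Depth below ground = 231 − 165.2 = 66 m.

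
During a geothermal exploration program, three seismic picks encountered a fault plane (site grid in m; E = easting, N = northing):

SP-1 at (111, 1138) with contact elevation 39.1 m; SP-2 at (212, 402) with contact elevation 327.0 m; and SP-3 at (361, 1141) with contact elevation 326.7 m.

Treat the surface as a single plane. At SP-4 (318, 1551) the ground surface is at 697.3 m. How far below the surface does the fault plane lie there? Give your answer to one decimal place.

Two edge vectors: SP-1→SP-2 = (101, -736, 287.9), SP-1→SP-3 = (250, 3, 287.6).
Normal n = (SP-1→SP-2) × (SP-1→SP-3) = (-212537.3, 42927.4, 184303).
So ∂z/∂E = −n_x/n_z = 1.153195 and ∂z/∂N = −n_y/n_z = −0.232918.
Intercept c from SP-1: 39.1 − 128.00 + 265.06 = 176.16.
At (318, 1551): z_contact = 366.72 − 361.26 + 176.16 = 181.62 m.
Depth below ground = 697.3 − 181.62 = 515.7 m.

515.7 m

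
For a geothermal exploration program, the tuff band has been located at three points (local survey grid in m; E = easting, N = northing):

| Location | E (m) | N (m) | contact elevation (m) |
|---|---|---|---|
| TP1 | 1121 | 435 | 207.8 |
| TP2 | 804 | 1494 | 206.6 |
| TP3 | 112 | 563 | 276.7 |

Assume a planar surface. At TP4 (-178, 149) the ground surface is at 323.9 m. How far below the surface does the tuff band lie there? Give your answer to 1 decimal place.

17.3 m

Let the plane be z = a·E + b·N + c.
TP2−TP1: −317a + 1059b = −1.2;  TP3−TP1: −1009a + 128b = 68.9.
Solving gives a = −0.071130, b = −0.022425.
Then c = 207.8 − a·1121 − b·435 = 297.29.
At (-178, 149): z_contact = 12.66 − 3.34 + 297.29 = 306.61 m.
Depth below ground = 323.9 − 306.61 = 17.3 m.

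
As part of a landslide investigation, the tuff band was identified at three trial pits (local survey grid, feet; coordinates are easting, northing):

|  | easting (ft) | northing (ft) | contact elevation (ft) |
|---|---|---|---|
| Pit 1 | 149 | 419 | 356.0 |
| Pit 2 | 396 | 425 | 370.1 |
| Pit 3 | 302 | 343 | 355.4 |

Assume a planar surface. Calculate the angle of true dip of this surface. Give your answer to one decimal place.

7.4°

Let the plane be z = a·easting + b·northing + c.
Pit 2−Pit 1: 247a + 6b = 14.1;  Pit 3−Pit 1: 153a − 76b = −0.6.
Solving gives a = 0.05424, b = 0.11709.
Gradient magnitude |∇z| = √(a² + b²) = √(0.00294 + 0.01371) = 0.12904.
True dip = arctan(0.12904) = 7.4°, dipping toward SSW (azimuth ≈ 205°).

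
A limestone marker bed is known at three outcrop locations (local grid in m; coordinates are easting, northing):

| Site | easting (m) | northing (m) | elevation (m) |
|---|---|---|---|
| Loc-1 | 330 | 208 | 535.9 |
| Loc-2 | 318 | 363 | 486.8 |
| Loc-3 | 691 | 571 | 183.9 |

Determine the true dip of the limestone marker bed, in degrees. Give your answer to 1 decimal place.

35.4°

Let the plane be z = a·easting + b·northing + c.
Loc-2−Loc-1: −12a + 155b = −49.1;  Loc-3−Loc-1: 361a + 363b = −352.
Solving gives a = −0.60912, b = −0.36393.
Gradient magnitude |∇z| = √(a² + b²) = √(0.37103 + 0.13245) = 0.70956.
True dip = arctan(0.70956) = 35.4°, dipping toward ENE (azimuth ≈ 059°).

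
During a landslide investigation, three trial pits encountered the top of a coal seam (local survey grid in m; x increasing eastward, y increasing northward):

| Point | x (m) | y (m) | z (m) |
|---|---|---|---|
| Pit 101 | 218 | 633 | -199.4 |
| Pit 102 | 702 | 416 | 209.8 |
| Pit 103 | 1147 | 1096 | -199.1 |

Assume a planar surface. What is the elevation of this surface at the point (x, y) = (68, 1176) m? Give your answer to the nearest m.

-751 m

Let the plane be z = a·x + b·y + c.
Pit 102−Pit 101: 484a − 217b = 409.2;  Pit 103−Pit 101: 929a + 463b = 0.3.
Solving gives a = 0.44522, b = −0.89268.
Then c = -199.4 − a·218 − b·633 = 268.61.
At (68, 1176): z = 30.3 − 1049.8 + 268.61 = -750.9 m.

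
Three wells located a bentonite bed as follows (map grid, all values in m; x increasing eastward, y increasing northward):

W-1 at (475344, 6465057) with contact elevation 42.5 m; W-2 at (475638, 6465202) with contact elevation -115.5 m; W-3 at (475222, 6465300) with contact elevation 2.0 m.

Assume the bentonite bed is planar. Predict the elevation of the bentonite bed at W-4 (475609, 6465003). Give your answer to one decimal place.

Two edge vectors: W-1→W-2 = (294, 145, -158), W-1→W-3 = (-122, 243, -40.5).
Normal n = (W-1→W-2) × (W-1→W-3) = (32521.5, 31183, 89132).
So ∂z/∂x = −n_x/n_z = −0.364868958 and ∂z/∂y = −n_y/n_z = −0.349851905.
Intercept c from W-1: 42.5 + 173438.27 + 2261812.51 = 2435293.28.
At (475609, 6465003): z = −173535.0 − 2261793.6 + 2435293.28 = -35.3 m.

-35.3 m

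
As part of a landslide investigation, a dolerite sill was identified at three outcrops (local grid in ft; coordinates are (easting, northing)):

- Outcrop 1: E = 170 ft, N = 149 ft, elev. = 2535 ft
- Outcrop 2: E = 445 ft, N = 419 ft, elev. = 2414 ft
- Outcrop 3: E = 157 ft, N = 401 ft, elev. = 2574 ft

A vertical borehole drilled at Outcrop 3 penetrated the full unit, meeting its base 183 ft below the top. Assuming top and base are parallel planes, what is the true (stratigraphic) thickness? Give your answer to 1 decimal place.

158.5 ft

Two edge vectors: Outcrop 1→Outcrop 2 = (275, 270, -121), Outcrop 1→Outcrop 3 = (-13, 252, 39).
Normal n = (Outcrop 1→Outcrop 2) × (Outcrop 1→Outcrop 3) = (41022, -9152, 72810).
So ∂z/∂E = −n_x/n_z = −0.56341 and ∂z/∂N = −n_y/n_z = 0.12570.
|∇z| = √(a²+b²) = 0.57726, so dip δ = arctan(0.57726) = 30.00°.
True thickness = vertical thickness × cos δ = 183 × cos 30.00° = 158.5 ft.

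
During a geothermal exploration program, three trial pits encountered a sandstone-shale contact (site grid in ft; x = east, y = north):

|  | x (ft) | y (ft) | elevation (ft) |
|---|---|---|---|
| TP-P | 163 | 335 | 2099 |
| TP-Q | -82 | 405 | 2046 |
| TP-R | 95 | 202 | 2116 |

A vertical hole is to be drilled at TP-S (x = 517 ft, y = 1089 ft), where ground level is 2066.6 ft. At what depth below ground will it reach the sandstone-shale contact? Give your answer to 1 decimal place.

68.9 ft

Let the plane be z = a·x + b·y + c.
TP-Q−TP-P: −245a + 70b = −53;  TP-R−TP-P: −68a − 133b = 17.
Solving gives a = 0.156888, b = −0.208033.
Then c = 2099 − a·163 − b·335 = 2143.12.
At (517, 1089): z_contact = 81.11 − 226.55 + 2143.12 = 1997.68 ft.
Depth below ground = 2066.6 − 1997.68 = 68.9 ft.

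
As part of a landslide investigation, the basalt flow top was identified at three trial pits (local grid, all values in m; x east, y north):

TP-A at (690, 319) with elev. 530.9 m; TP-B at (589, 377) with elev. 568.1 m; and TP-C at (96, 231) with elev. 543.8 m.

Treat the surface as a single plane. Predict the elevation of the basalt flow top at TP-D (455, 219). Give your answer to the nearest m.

505 m

Let the plane be z = a·x + b·y + c.
TP-B−TP-A: −101a + 58b = 37.2;  TP-C−TP-A: −594a − 88b = 12.9.
Solving gives a = −0.09280, b = 0.47979.
Then c = 530.9 − a·690 − b·319 = 441.88.
At (455, 219): z = −42.2 + 105.1 + 441.88 = 504.7 m.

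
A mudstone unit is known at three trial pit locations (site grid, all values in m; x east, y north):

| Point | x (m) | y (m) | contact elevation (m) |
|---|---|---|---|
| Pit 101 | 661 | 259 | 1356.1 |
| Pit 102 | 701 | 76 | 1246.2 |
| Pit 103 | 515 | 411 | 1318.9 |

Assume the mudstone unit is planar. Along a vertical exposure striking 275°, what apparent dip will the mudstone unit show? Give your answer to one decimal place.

Let the plane be z = a·x + b·y + c.
Pit 102−Pit 101: 40a − 183b = −109.9;  Pit 103−Pit 101: −146a + 152b = −37.2.
Solving gives a = 1.13928, b = 0.84957.
Unit vector along 275° is (sin 275°, cos 275°) = (-0.9962, 0.0872).
Slope in that direction = a·(-0.9962) + b·(0.0872) = −1.06090.
Apparent dip = arctan|1.06090| = 46.7° (true dip is 54.9°, so apparent ≤ true as expected).

46.7°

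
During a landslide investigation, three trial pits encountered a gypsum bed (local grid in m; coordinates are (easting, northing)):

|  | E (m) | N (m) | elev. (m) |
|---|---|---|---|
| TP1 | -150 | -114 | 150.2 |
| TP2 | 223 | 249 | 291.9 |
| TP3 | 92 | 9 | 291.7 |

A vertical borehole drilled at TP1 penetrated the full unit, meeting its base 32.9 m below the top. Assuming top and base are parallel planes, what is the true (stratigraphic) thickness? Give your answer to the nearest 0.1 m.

24.2 m

Two edge vectors: TP1→TP2 = (373, 363, 141.7), TP1→TP3 = (242, 123, 141.5).
Normal n = (TP1→TP2) × (TP1→TP3) = (33935.4, -18488.1, -41967).
So ∂z/∂E = −n_x/n_z = 0.80862 and ∂z/∂N = −n_y/n_z = −0.44054.
|∇z| = √(a²+b²) = 0.92084, so dip δ = arctan(0.92084) = 42.64°.
True thickness = vertical thickness × cos δ = 32.9 × cos 42.64° = 24.2 m.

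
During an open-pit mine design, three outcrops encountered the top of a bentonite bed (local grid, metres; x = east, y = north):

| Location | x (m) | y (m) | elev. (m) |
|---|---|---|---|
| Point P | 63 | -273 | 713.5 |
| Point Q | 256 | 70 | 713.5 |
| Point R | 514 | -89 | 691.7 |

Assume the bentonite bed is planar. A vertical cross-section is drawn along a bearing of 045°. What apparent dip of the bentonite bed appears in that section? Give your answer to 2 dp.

1.11°

Let the plane be z = a·x + b·y + c.
Point Q−Point P: 193a + 343b = 0;  Point R−Point P: 451a + 184b = −21.8.
Solving gives a = −0.06274, b = 0.03530.
Unit vector along 045° is (sin 45°, cos 45°) = (0.7071, 0.7071).
Slope in that direction = a·(0.7071) + b·(0.7071) = −0.01940.
Apparent dip = arctan|0.01940| = 1.11° (true dip is 4.1°, so apparent ≤ true as expected).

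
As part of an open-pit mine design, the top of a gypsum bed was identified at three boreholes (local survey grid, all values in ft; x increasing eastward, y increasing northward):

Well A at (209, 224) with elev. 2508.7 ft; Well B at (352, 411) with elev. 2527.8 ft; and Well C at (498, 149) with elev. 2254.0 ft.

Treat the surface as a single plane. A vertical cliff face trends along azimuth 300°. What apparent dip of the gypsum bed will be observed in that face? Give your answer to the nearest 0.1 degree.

43.3°

Two edge vectors: Well A→Well B = (143, 187, 19.1), Well A→Well C = (289, -75, -254.7).
Normal n = (Well A→Well B) × (Well A→Well C) = (-46196.4, 41942, -64768).
So ∂z/∂x = −n_x/n_z = −0.71326 and ∂z/∂y = −n_y/n_z = 0.64757.
Unit vector along 300° is (sin 300°, cos 300°) = (-0.8660, 0.5000).
Slope in that direction = a·(-0.8660) + b·(0.5000) = 0.94149.
Apparent dip = arctan|0.94149| = 43.3° (true dip is 43.9°, so apparent ≤ true as expected).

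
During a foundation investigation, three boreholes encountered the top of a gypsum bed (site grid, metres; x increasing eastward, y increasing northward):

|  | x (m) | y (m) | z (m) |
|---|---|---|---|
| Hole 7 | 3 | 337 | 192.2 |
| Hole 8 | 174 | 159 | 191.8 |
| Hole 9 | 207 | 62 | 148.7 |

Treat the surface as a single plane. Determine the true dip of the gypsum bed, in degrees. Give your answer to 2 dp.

Two edge vectors: Hole 7→Hole 8 = (171, -178, -0.4), Hole 7→Hole 9 = (204, -275, -43.5).
Normal n = (Hole 7→Hole 8) × (Hole 7→Hole 9) = (7633, 7356.9, -10713).
So ∂z/∂x = −n_x/n_z = 0.71250 and ∂z/∂y = −n_y/n_z = 0.68673.
Gradient magnitude |∇z| = √(a² + b²) = √(0.50765 + 0.47159) = 0.98957.
True dip = arctan(0.98957) = 44.70°, dipping toward SW (azimuth ≈ 226°).

44.70°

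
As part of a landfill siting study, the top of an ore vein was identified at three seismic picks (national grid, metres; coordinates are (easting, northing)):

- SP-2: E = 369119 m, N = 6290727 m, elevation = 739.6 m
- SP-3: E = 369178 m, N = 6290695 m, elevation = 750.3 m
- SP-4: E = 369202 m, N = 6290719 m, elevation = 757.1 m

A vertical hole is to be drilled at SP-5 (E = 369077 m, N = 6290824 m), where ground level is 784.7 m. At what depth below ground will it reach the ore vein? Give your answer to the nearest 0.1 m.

47.8 m

Two edge vectors: SP-2→SP-3 = (59, -32, 10.7), SP-2→SP-4 = (83, -8, 17.5).
Normal n = (SP-2→SP-3) × (SP-2→SP-4) = (-474.4, -144.4, 2184).
So ∂z/∂E = −n_x/n_z = 0.217216117 and ∂z/∂N = −n_y/n_z = 0.066117216.
Intercept c from SP-2: 739.6 − 80178.60 − 415925.36 = −495364.35.
At (369077, 6290824): z_contact = 80169.47 + 415931.77 − 495364.35 = 736.89 m.
Depth below ground = 784.7 − 736.89 = 47.8 m.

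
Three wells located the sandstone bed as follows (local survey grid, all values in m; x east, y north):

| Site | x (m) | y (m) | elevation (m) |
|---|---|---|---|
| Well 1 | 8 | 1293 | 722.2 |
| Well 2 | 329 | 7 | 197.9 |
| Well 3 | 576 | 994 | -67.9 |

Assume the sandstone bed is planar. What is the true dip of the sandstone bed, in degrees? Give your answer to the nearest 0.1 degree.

53.6°

Two edge vectors: Well 1→Well 2 = (321, -1286, -524.3), Well 1→Well 3 = (568, -299, -790.1).
Normal n = (Well 1→Well 2) × (Well 1→Well 3) = (859302.9, -44180.3, 634469).
So ∂z/∂x = −n_x/n_z = −1.35437 and ∂z/∂y = −n_y/n_z = 0.06963.
Gradient magnitude |∇z| = √(a² + b²) = √(1.83431 + 0.00485) = 1.35615.
True dip = arctan(1.35615) = 53.6°, dipping toward E (azimuth ≈ 093°).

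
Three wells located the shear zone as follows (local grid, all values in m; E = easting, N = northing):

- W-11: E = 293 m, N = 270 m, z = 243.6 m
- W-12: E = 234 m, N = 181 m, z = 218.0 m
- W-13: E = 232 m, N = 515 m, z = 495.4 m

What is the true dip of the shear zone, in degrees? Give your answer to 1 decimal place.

49.2°

Let the plane be z = a·E + b·N + c.
W-12−W-11: −59a − 89b = −25.6;  W-13−W-11: −61a + 245b = 251.8.
Solving gives a = −0.81162, b = 0.82568.
Gradient magnitude |∇z| = √(a² + b²) = √(0.65872 + 0.68175) = 1.15779.
True dip = arctan(1.15779) = 49.2°, dipping toward SE (azimuth ≈ 135°).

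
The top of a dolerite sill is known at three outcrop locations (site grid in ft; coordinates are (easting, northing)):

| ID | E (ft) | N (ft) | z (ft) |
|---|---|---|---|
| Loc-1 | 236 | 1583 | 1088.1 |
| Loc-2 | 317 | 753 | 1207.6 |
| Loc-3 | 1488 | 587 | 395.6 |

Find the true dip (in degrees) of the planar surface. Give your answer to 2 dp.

Let the plane be z = a·E + b·N + c.
Loc-2−Loc-1: 81a − 830b = 119.5;  Loc-3−Loc-1: 1252a − 996b = −692.5.
Solving gives a = −0.72385, b = −0.21462.
Gradient magnitude |∇z| = √(a² + b²) = √(0.52396 + 0.04606) = 0.75499.
True dip = arctan(0.75499) = 37.05°, dipping toward ENE (azimuth ≈ 073°).

37.05°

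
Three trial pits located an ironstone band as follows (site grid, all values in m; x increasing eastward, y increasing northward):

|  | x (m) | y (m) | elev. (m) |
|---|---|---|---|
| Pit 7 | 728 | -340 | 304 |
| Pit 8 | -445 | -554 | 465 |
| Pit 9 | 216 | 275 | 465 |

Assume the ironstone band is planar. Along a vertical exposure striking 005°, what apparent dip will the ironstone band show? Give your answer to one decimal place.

Let the plane be z = a·x + b·y + c.
Pit 8−Pit 7: −1173a − 214b = 161;  Pit 9−Pit 7: −512a + 615b = 161.
Solving gives a = −0.16062, b = 0.12807.
Unit vector along 005° is (sin 5°, cos 5°) = (0.0872, 0.9962).
Slope in that direction = a·(0.0872) + b·(0.9962) = 0.11358.
Apparent dip = arctan|0.11358| = 6.5° (true dip is 11.6°, so apparent ≤ true as expected).

6.5°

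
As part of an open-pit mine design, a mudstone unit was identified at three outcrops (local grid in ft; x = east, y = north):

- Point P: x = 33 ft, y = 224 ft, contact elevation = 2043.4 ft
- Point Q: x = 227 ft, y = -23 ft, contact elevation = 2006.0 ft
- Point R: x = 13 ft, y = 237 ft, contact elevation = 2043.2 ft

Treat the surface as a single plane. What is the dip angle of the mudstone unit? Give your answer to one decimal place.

Two edge vectors: Point P→Point Q = (194, -247, -37.4), Point P→Point R = (-20, 13, -0.2).
Normal n = (Point P→Point Q) × (Point P→Point R) = (535.6, 786.8, -2418).
So ∂z/∂x = −n_x/n_z = 0.22151 and ∂z/∂y = −n_y/n_z = 0.32539.
Gradient magnitude |∇z| = √(a² + b²) = √(0.04906 + 0.10588) = 0.39363.
True dip = arctan(0.39363) = 21.5°, dipping toward SW (azimuth ≈ 214°).

21.5°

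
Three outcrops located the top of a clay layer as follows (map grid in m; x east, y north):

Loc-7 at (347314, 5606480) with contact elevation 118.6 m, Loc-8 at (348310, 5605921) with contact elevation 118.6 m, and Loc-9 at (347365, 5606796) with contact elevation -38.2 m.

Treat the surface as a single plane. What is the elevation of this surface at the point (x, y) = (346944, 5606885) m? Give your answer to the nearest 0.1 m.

28.8 m

Let the plane be z = a·x + b·y + c.
Loc-8−Loc-7: 996a − 559b = 0;  Loc-9−Loc-7: 51a + 316b = −156.8.
Solving gives a = −0.255360457, b = −0.454989293.
Then c = 118.6 − a·347314 − b·5606480 = 2639697.24.
At (346944, 5606885): z = −88595.8 − 2551072.6 + 2639697.24 = 28.8 m.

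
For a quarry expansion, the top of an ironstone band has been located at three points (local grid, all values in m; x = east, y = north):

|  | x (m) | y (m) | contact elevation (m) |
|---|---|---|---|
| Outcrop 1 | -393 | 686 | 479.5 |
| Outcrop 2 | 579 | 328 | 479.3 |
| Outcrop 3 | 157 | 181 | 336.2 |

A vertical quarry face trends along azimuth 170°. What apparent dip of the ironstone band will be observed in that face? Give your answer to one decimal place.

23.6°

Two edge vectors: Outcrop 1→Outcrop 2 = (972, -358, -0.2), Outcrop 1→Outcrop 3 = (550, -505, -143.3).
Normal n = (Outcrop 1→Outcrop 2) × (Outcrop 1→Outcrop 3) = (51200.4, 139177.6, -293960).
So ∂z/∂x = −n_x/n_z = 0.17417 and ∂z/∂y = −n_y/n_z = 0.47346.
Unit vector along 170° is (sin 170°, cos 170°) = (0.1736, -0.9848).
Slope in that direction = a·(0.1736) + b·(-0.9848) = −0.43602.
Apparent dip = arctan|0.43602| = 23.6° (true dip is 26.8°, so apparent ≤ true as expected).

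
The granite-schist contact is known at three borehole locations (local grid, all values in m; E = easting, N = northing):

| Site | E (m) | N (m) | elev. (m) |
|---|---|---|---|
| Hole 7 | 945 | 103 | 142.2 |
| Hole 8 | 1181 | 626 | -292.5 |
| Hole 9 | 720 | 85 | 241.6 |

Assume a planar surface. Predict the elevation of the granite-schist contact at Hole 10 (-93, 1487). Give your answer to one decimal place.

-360.8 m

Let the plane be z = a·E + b·N + c.
Hole 8−Hole 7: 236a + 523b = −434.7;  Hole 9−Hole 7: −225a − 18b = 99.4.
Solving gives a = −0.389339, b = −0.655480.
Then c = 142.2 − a·945 − b·103 = 577.64.
At (-93, 1487): z = 36.2 − 974.7 + 577.64 = -360.8 m.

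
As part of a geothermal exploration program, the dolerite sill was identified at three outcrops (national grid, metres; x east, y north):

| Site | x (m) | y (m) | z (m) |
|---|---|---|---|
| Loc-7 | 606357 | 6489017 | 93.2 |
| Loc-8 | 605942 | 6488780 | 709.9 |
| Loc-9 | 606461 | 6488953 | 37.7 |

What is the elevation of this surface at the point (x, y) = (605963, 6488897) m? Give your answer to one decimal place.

Let the plane be z = a·x + b·y + c.
Loc-8−Loc-7: −415a − 237b = 616.7;  Loc-9−Loc-7: 104a − 64b = −55.5.
Solving gives a = −1.027618731, b = −0.802692939.
Then c = 93.2 − a·606357 − b·6489017 = 5831885.14.
At (605963, 6488897): z = −622698.9 − 5208591.8 + 5831885.14 = 594.4 m.

594.4 m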